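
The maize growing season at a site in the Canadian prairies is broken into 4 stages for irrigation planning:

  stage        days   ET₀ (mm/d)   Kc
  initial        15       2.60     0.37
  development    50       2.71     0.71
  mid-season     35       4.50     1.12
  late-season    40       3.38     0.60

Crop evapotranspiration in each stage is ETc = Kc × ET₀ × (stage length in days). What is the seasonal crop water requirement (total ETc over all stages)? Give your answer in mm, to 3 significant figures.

368 mm

initial: 0.37 × 2.60 × 15 = 14.43 mm
development: 0.71 × 2.71 × 50 = 96.21 mm
mid-season: 1.12 × 4.50 × 35 = 176.40 mm
late-season: 0.60 × 3.38 × 40 = 81.12 mm
Seasonal total = 368.16 mm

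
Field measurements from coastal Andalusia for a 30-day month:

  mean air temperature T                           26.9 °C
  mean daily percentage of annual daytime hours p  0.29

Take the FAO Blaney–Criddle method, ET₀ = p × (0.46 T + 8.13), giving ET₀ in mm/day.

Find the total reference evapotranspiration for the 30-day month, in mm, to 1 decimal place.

ET₀ = 0.29 × (0.46 × 26.9 + 8.13) = 0.29 × 20.504 = 5.9462 mm/d
Monthly total = 5.9462 × 30 = 178.386 mm

178.4 mm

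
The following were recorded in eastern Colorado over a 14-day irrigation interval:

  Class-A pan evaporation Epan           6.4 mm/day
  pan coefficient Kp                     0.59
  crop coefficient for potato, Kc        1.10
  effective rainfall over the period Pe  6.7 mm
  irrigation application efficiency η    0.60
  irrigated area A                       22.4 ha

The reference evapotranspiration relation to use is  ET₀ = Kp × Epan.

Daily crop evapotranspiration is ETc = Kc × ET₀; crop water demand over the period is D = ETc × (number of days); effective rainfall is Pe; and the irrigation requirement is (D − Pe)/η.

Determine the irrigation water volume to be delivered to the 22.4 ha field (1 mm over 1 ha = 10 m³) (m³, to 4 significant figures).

19210 m³

ET₀ = 0.59 × 6.4 = 3.7760 mm/d
ETc = Kc × ET₀ = 1.10 × 3.7760 = 4.1536 mm/d
Crop demand D = ETc × 14 d = 4.1536 × 14 = 58.150 mm
D − Pe = 58.150 − 6.7 = 51.450 mm
Gross irrigation = 51.450 / 0.60 = 85.750 mm
Volume = 85.750 mm × 22.4 ha × 10 = 19208.0 m³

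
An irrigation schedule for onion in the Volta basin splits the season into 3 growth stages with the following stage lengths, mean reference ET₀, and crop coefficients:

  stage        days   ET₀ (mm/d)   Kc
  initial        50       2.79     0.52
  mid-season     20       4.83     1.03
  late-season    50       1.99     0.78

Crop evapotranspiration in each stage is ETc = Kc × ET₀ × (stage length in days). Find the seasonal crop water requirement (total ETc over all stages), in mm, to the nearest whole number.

250 mm

initial: 0.52 × 2.79 × 50 = 72.54 mm
mid-season: 1.03 × 4.83 × 20 = 99.50 mm
late-season: 0.78 × 1.99 × 50 = 77.61 mm
Seasonal total = 249.65 mm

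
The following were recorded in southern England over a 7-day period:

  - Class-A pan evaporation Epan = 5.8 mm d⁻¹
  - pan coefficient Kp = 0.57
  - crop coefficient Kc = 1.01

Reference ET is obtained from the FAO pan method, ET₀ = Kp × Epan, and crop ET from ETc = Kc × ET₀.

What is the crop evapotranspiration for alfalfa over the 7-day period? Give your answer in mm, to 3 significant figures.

23.4 mm

ET₀ = 0.57 × 5.8 = 3.3060 mm/d
ETc = Kc × ET₀ = 1.01 × 3.3060 = 3.3391 mm/d
Over 7 days: 3.3391 × 7 = 23.374 mm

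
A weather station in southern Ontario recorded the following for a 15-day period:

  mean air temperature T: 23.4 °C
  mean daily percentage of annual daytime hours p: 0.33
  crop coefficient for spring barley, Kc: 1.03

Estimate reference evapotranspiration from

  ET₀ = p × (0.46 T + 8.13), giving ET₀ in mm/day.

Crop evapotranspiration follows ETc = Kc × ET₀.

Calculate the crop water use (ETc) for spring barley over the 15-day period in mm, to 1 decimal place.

96.3 mm

ET₀ = 0.33 × (0.46 × 23.4 + 8.13) = 0.33 × 18.894 = 6.2350 mm/d
ETc = Kc × ET₀ = 1.03 × 6.2350 = 6.4221 mm/d
Over 15 days: 6.4221 × 15 = 96.332 mm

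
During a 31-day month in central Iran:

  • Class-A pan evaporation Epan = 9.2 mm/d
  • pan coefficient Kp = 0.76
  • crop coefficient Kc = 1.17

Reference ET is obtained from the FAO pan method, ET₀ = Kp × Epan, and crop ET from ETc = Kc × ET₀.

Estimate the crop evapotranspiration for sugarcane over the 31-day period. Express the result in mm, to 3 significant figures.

ET₀ = 0.76 × 9.2 = 6.9920 mm/d
ETc = Kc × ET₀ = 1.17 × 6.9920 = 8.1806 mm/d
Over 31 days: 8.1806 × 31 = 253.599 mm

254 mm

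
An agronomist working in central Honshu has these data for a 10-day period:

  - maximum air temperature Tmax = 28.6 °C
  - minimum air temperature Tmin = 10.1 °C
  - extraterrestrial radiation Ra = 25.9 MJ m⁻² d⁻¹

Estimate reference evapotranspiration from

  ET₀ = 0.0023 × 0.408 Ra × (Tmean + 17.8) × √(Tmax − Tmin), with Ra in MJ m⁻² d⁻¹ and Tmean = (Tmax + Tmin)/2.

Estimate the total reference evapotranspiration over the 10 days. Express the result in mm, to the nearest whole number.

Tmean = (28.6 + 10.1)/2 = 19.35 °C
0.408 Ra = 0.408 × 25.9 = 10.5672 mm/d equivalent
ET₀ = 0.0023 × 10.5672 × (19.35 + 17.8) × √18.5 = 0.0023 × 10.5672 × 37.15 × 4.3012 = 3.8836 mm/d
Over 10 days: 3.8836 × 10 = 38.836 mm

39 mm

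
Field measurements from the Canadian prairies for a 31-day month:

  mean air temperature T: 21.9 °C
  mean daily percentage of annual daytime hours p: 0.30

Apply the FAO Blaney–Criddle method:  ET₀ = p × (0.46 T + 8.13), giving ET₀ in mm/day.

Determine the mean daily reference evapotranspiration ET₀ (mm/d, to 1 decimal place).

ET₀ = 0.30 × (0.46 × 21.9 + 8.13) = 0.30 × 18.204 = 5.4612 mm/d

5.5 mm/d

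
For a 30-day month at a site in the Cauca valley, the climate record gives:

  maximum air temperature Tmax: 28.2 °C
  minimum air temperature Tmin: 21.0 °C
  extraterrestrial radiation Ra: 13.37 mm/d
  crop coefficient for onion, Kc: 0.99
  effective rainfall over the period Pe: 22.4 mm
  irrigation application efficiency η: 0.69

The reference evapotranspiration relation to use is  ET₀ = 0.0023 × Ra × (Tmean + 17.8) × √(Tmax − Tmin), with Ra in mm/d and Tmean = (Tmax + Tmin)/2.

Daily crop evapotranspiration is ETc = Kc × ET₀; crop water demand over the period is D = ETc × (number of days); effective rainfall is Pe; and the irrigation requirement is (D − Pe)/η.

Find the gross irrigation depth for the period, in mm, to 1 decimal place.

Tmean = (28.2 + 21.0)/2 = 24.60 °C
ET₀ = 0.0023 × 13.37 × (24.60 + 17.8) × √7.2 = 0.0023 × 13.37 × 42.40 × 2.6833 = 3.4986 mm/d
ETc = Kc × ET₀ = 0.99 × 3.4986 = 3.4636 mm/d
Crop demand D = ETc × 30 d = 3.4636 × 30 = 103.908 mm
D − Pe = 103.908 − 22.4 = 81.508 mm
Gross irrigation = 81.508 / 0.69 = 118.128 mm

118.1 mm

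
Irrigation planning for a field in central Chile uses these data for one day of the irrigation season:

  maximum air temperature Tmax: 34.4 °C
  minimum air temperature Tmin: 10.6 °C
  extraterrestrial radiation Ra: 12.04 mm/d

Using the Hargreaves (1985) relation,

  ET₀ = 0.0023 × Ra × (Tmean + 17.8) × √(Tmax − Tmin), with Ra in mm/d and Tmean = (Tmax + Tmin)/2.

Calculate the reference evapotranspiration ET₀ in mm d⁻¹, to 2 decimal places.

Tmean = (34.4 + 10.6)/2 = 22.50 °C
ET₀ = 0.0023 × 12.04 × (22.50 + 17.8) × √23.8 = 0.0023 × 12.04 × 40.30 × 4.8785 = 5.4443 mm/d

5.44 mm d⁻¹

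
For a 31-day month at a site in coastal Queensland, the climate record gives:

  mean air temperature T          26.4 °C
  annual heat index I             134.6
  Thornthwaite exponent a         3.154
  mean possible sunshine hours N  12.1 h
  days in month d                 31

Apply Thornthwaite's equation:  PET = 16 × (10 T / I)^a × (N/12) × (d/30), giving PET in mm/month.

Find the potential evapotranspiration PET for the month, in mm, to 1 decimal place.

10T/I = 10 × 26.4 / 134.6 = 1.9614
(10T/I)^a = 1.9614^3.154 = 8.3705
Uncorrected PET = 16 × 8.3705 = 133.928 mm
Correction = (N/12)(d/30) = (12.1/12)(31/30) = 1.0419
PET = 133.928 × 1.0419 = 139.540 mm/month

139.5 mm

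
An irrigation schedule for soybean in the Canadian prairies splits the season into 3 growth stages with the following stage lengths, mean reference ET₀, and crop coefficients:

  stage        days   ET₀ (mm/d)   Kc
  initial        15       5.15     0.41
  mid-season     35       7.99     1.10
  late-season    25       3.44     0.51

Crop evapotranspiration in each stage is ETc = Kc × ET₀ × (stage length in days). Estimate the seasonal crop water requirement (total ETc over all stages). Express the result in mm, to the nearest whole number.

initial: 0.41 × 5.15 × 15 = 31.67 mm
mid-season: 1.10 × 7.99 × 35 = 307.62 mm
late-season: 0.51 × 3.44 × 25 = 43.86 mm
Seasonal total = 383.15 mm

383 mm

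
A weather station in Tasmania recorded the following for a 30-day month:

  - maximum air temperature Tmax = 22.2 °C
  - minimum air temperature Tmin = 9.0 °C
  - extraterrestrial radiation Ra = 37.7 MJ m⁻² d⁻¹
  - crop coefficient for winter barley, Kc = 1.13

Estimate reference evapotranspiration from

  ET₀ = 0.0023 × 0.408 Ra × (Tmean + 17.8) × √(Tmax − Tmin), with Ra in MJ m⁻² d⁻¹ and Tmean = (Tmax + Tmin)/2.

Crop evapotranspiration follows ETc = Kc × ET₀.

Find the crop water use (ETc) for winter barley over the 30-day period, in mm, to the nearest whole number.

Tmean = (22.2 + 9.0)/2 = 15.60 °C
0.408 Ra = 0.408 × 37.7 = 15.3816 mm/d equivalent
ET₀ = 0.0023 × 15.3816 × (15.60 + 17.8) × √13.2 = 0.0023 × 15.3816 × 33.40 × 3.6332 = 4.2930 mm/d
ETc = Kc × ET₀ = 1.13 × 4.2930 = 4.8511 mm/d
Over 30 days: 4.8511 × 30 = 145.533 mm

146 mm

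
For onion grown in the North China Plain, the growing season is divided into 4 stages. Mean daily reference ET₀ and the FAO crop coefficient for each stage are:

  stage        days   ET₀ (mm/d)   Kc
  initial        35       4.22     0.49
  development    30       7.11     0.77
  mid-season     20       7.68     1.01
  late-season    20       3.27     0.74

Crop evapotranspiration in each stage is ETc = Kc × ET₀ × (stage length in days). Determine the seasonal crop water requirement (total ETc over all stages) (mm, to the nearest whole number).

440 mm

initial: 0.49 × 4.22 × 35 = 72.37 mm
development: 0.77 × 7.11 × 30 = 164.24 mm
mid-season: 1.01 × 7.68 × 20 = 155.14 mm
late-season: 0.74 × 3.27 × 20 = 48.40 mm
Seasonal total = 440.15 mm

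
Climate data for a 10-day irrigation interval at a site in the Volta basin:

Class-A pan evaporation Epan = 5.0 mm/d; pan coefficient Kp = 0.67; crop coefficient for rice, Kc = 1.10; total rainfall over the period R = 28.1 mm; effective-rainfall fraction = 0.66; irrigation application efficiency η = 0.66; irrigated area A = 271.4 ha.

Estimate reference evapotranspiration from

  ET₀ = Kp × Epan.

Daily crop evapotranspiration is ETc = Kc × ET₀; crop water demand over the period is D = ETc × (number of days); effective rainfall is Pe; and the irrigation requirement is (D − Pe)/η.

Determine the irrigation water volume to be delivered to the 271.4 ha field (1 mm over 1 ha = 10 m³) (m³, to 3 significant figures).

ET₀ = 0.67 × 5.0 = 3.3500 mm/d
ETc = Kc × ET₀ = 1.10 × 3.3500 = 3.6850 mm/d
Crop demand D = ETc × 10 d = 3.6850 × 10 = 36.850 mm
Pe = 0.66 × 28.1 = 18.546 mm
D − Pe = 36.850 − 18.546 = 18.304 mm
Gross irrigation = 18.304 / 0.66 = 27.733 mm
Volume = 27.733 mm × 271.4 ha × 10 = 75267.4 m³

75300 m³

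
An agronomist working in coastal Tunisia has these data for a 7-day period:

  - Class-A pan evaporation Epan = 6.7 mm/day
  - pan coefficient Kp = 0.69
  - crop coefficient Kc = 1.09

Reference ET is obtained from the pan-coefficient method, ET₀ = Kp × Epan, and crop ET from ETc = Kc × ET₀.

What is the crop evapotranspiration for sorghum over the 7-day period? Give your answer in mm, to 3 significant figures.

ET₀ = 0.69 × 6.7 = 4.6230 mm/d
ETc = Kc × ET₀ = 1.09 × 4.6230 = 5.0391 mm/d
Over 7 days: 5.0391 × 7 = 35.274 mm

35.3 mm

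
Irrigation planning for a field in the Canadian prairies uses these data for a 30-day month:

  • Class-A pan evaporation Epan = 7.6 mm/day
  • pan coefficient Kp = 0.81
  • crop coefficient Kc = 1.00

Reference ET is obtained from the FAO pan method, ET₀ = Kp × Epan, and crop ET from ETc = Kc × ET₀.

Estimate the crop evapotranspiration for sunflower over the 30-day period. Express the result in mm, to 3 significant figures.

ET₀ = 0.81 × 7.6 = 6.1560 mm/d
ETc = Kc × ET₀ = 1.00 × 6.1560 = 6.1560 mm/d
Over 30 days: 6.1560 × 30 = 184.680 mm

185 mm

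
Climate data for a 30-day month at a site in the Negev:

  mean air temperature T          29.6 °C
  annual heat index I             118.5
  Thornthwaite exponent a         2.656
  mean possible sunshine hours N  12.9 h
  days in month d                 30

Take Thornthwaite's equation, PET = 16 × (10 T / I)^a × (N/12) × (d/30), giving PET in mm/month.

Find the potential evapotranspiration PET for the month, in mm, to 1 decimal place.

195.7 mm

10T/I = 10 × 29.6 / 118.5 = 2.4979
(10T/I)^a = 2.4979^2.656 = 11.3752
Uncorrected PET = 16 × 11.3752 = 182.003 mm
Correction = (N/12)(d/30) = (12.9/12)(30/30) = 1.0750
PET = 182.003 × 1.0750 = 195.653 mm/month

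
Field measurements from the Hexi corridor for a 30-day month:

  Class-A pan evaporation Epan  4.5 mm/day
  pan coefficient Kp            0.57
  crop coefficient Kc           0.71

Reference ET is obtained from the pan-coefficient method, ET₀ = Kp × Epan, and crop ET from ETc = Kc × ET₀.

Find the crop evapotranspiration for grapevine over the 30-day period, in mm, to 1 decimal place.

54.6 mm

ET₀ = 0.57 × 4.5 = 2.5650 mm/d
ETc = Kc × ET₀ = 0.71 × 2.5650 = 1.8212 mm/d
Over 30 days: 1.8212 × 30 = 54.636 mm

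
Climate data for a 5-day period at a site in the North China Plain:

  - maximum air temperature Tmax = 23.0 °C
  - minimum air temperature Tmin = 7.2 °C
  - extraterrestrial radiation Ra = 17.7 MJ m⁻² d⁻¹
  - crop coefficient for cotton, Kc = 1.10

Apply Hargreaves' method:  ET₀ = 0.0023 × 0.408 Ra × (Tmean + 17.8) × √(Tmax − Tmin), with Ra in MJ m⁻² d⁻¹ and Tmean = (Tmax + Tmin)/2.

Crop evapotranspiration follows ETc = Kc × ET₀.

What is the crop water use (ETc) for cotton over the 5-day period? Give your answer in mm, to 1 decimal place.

Tmean = (23.0 + 7.2)/2 = 15.10 °C
0.408 Ra = 0.408 × 17.7 = 7.2216 mm/d equivalent
ET₀ = 0.0023 × 7.2216 × (15.10 + 17.8) × √15.8 = 0.0023 × 7.2216 × 32.90 × 3.9749 = 2.1721 mm/d
ETc = Kc × ET₀ = 1.10 × 2.1721 = 2.3893 mm/d
Over 5 days: 2.3893 × 5 = 11.947 mm

11.9 mm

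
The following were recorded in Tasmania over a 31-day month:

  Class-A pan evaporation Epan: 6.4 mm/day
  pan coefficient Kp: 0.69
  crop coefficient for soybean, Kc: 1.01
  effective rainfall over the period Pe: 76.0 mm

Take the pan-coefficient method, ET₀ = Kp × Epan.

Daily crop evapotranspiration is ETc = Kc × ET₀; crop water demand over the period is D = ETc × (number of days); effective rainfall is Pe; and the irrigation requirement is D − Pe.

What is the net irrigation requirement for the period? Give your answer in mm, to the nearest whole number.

62 mm

ET₀ = 0.69 × 6.4 = 4.4160 mm/d
ETc = Kc × ET₀ = 1.01 × 4.4160 = 4.4602 mm/d
Crop demand D = ETc × 31 d = 4.4602 × 31 = 138.266 mm
D − Pe = 138.266 − 76.0 = 62.266 mm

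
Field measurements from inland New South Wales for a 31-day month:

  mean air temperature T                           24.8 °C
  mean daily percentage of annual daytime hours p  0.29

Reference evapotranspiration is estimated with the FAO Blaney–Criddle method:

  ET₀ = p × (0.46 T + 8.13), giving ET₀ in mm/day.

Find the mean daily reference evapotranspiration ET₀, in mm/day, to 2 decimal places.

5.67 mm/day

ET₀ = 0.29 × (0.46 × 24.8 + 8.13) = 0.29 × 19.538 = 5.6660 mm/d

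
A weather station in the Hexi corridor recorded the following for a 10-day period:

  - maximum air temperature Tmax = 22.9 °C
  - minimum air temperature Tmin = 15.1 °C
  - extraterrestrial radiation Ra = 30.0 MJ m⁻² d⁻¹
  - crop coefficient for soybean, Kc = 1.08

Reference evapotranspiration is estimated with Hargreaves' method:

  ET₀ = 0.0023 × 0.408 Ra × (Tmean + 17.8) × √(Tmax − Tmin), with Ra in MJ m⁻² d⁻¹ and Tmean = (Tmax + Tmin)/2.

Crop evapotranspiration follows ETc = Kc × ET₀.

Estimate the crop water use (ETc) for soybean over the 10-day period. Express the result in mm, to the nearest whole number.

Tmean = (22.9 + 15.1)/2 = 19.00 °C
0.408 Ra = 0.408 × 30.0 = 12.2400 mm/d equivalent
ET₀ = 0.0023 × 12.2400 × (19.00 + 17.8) × √7.8 = 0.0023 × 12.2400 × 36.80 × 2.7928 = 2.8933 mm/d
ETc = Kc × ET₀ = 1.08 × 2.8933 = 3.1248 mm/d
Over 10 days: 3.1248 × 10 = 31.248 mm

31 mm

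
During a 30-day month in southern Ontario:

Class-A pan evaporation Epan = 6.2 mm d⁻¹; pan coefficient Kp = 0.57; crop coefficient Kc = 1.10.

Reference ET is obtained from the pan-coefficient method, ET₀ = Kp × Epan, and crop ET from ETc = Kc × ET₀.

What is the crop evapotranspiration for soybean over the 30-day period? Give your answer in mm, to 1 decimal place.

ET₀ = 0.57 × 6.2 = 3.5340 mm/d
ETc = Kc × ET₀ = 1.10 × 3.5340 = 3.8874 mm/d
Over 30 days: 3.8874 × 30 = 116.622 mm

116.6 mm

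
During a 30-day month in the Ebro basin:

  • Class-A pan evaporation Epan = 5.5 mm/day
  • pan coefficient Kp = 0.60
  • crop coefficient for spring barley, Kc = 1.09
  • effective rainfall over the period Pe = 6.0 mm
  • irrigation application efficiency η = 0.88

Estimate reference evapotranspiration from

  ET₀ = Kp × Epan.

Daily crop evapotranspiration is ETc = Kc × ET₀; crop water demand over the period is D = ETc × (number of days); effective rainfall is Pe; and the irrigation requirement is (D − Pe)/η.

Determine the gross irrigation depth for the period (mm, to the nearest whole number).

ET₀ = 0.60 × 5.5 = 3.3000 mm/d
ETc = Kc × ET₀ = 1.09 × 3.3000 = 3.5970 mm/d
Crop demand D = ETc × 30 d = 3.5970 × 30 = 107.910 mm
D − Pe = 107.910 − 6.0 = 101.910 mm
Gross irrigation = 101.910 / 0.88 = 115.807 mm

116 mm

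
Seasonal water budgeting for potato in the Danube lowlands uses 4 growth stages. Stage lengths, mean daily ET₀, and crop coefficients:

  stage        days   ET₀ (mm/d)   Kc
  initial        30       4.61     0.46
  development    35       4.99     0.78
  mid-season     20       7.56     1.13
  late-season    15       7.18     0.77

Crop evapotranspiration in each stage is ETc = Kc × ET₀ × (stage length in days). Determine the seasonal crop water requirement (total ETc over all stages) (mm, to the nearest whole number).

454 mm

initial: 0.46 × 4.61 × 30 = 63.62 mm
development: 0.78 × 4.99 × 35 = 136.23 mm
mid-season: 1.13 × 7.56 × 20 = 170.86 mm
late-season: 0.77 × 7.18 × 15 = 82.93 mm
Seasonal total = 453.64 mm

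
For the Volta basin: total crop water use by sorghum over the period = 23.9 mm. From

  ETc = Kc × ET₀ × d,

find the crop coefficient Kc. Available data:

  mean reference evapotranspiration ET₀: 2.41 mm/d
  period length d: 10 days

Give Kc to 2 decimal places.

0.99

ETc = Kc × ET₀ × d  ⇒  Kc = ETc / (ET₀ × d)
Kc = 23.9 / (2.41 × 10) = 23.9 / 24.10 = 0.9917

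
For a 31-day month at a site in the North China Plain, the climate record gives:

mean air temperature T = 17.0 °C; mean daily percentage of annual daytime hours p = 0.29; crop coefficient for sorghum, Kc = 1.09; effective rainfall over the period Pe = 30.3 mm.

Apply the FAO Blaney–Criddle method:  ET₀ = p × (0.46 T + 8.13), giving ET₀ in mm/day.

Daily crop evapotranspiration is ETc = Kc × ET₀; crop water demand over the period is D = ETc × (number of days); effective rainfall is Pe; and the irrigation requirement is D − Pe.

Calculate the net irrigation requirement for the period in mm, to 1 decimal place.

126.0 mm

ET₀ = 0.29 × (0.46 × 17.0 + 8.13) = 0.29 × 15.950 = 4.6255 mm/d
ETc = Kc × ET₀ = 1.09 × 4.6255 = 5.0418 mm/d
Crop demand D = ETc × 31 d = 5.0418 × 31 = 156.296 mm
D − Pe = 156.296 − 30.3 = 125.996 mm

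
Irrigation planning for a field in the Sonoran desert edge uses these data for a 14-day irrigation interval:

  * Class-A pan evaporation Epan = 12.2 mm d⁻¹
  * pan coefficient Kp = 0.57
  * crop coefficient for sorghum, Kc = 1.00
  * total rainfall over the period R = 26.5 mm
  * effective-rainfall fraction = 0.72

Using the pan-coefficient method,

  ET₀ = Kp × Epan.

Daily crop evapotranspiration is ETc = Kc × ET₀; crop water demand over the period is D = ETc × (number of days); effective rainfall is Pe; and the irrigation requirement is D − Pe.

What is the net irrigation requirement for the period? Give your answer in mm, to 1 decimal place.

78.3 mm

ET₀ = 0.57 × 12.2 = 6.9540 mm/d
ETc = Kc × ET₀ = 1.00 × 6.9540 = 6.9540 mm/d
Crop demand D = ETc × 14 d = 6.9540 × 14 = 97.356 mm
Pe = 0.72 × 26.5 = 19.080 mm
D − Pe = 97.356 − 19.080 = 78.276 mm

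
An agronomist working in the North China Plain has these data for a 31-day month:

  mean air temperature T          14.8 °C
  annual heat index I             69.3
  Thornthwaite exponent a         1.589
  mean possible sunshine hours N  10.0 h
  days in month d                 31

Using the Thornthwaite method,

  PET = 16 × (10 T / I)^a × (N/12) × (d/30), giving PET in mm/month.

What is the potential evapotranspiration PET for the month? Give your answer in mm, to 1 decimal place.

10T/I = 10 × 14.8 / 69.3 = 2.1356
(10T/I)^a = 2.1356^1.589 = 3.3389
Uncorrected PET = 16 × 3.3389 = 53.422 mm
Correction = (N/12)(d/30) = (10.0/12)(31/30) = 0.8611
PET = 53.422 × 0.8611 = 46.002 mm/month

46.0 mm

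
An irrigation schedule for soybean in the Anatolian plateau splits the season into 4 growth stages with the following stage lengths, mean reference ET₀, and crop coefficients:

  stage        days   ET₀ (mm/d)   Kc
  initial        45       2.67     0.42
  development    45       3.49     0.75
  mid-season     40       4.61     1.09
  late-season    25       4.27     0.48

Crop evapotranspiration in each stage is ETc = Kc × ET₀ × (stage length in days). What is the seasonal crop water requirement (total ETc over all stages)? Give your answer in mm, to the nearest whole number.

420 mm

initial: 0.42 × 2.67 × 45 = 50.46 mm
development: 0.75 × 3.49 × 45 = 117.79 mm
mid-season: 1.09 × 4.61 × 40 = 201.00 mm
late-season: 0.48 × 4.27 × 25 = 51.24 mm
Seasonal total = 420.49 mm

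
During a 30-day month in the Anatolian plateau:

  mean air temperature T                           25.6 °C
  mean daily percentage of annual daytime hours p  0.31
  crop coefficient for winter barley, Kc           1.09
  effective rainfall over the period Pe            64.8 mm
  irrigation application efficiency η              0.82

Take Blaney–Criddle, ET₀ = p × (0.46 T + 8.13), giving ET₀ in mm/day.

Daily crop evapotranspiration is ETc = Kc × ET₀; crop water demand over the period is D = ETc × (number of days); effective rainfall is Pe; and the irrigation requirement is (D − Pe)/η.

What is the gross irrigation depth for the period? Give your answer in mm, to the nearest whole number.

ET₀ = 0.31 × (0.46 × 25.6 + 8.13) = 0.31 × 19.906 = 6.1709 mm/d
ETc = Kc × ET₀ = 1.09 × 6.1709 = 6.7263 mm/d
Crop demand D = ETc × 30 d = 6.7263 × 30 = 201.789 mm
D − Pe = 201.789 − 64.8 = 136.989 mm
Gross irrigation = 136.989 / 0.82 = 167.060 mm

167 mm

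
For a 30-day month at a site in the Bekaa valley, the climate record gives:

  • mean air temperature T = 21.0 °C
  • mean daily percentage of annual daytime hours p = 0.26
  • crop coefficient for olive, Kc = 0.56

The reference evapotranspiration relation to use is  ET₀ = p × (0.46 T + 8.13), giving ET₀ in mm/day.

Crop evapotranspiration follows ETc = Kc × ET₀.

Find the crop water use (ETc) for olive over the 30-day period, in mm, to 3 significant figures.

ET₀ = 0.26 × (0.46 × 21.0 + 8.13) = 0.26 × 17.790 = 4.6254 mm/d
ETc = Kc × ET₀ = 0.56 × 4.6254 = 2.5902 mm/d
Over 30 days: 2.5902 × 30 = 77.706 mm

77.7 mm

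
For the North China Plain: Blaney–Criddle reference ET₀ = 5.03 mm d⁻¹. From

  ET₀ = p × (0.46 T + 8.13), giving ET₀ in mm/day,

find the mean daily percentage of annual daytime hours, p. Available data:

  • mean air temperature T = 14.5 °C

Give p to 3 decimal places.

0.340

p = ET₀ / (0.46 T + 8.13) = 5.03 / (0.46 × 14.5 + 8.13) = 5.03 / 14.800 = 0.3399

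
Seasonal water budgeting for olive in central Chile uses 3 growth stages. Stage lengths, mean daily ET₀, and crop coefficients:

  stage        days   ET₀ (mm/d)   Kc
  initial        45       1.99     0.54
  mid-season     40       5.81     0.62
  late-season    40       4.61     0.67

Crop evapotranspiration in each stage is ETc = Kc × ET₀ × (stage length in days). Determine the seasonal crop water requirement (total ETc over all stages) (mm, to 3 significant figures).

316 mm

initial: 0.54 × 1.99 × 45 = 48.36 mm
mid-season: 0.62 × 5.81 × 40 = 144.09 mm
late-season: 0.67 × 4.61 × 40 = 123.55 mm
Seasonal total = 316.00 mm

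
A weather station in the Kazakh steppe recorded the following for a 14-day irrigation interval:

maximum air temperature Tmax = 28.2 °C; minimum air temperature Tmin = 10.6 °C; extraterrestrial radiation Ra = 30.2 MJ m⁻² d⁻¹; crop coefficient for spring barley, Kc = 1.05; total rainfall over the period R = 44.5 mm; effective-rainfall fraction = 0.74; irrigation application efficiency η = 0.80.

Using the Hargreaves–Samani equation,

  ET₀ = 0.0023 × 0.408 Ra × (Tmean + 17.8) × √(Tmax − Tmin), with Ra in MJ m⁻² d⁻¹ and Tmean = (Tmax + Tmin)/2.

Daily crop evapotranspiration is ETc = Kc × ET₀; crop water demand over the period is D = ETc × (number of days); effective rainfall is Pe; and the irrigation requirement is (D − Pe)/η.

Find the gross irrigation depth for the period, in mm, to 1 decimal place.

Tmean = (28.2 + 10.6)/2 = 19.40 °C
0.408 Ra = 0.408 × 30.2 = 12.3216 mm/d equivalent
ET₀ = 0.0023 × 12.3216 × (19.40 + 17.8) × √17.6 = 0.0023 × 12.3216 × 37.20 × 4.1952 = 4.4227 mm/d
ETc = Kc × ET₀ = 1.05 × 4.4227 = 4.6438 mm/d
Crop demand D = ETc × 14 d = 4.6438 × 14 = 65.013 mm
Pe = 0.74 × 44.5 = 32.930 mm
D − Pe = 65.013 − 32.930 = 32.083 mm
Gross irrigation = 32.083 / 0.80 = 40.104 mm

40.1 mm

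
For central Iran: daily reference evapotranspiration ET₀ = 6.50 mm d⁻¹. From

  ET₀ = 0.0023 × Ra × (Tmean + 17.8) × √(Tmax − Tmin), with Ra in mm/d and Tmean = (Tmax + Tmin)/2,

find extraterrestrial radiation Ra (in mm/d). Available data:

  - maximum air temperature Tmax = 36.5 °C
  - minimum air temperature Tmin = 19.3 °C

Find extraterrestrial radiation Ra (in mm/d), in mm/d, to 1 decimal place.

14.9 mm/d

Tmean = 27.90 °C; √ΔT = 4.1473
Ra = ET₀ / [0.0023 × (Tmean+17.8) × √ΔT] = 6.50 / (0.0023 × 45.70 × 4.1473) = 14.911 mm/d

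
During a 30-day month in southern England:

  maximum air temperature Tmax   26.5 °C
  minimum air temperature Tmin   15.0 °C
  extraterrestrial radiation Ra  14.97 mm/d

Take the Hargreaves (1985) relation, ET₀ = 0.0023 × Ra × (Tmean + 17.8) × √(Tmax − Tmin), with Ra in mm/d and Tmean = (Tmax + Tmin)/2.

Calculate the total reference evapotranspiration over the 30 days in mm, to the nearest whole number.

Tmean = (26.5 + 15.0)/2 = 20.75 °C
ET₀ = 0.0023 × 14.97 × (20.75 + 17.8) × √11.5 = 0.0023 × 14.97 × 38.55 × 3.3912 = 4.5012 mm/d
Over 30 days: 4.5012 × 30 = 135.036 mm

135 mm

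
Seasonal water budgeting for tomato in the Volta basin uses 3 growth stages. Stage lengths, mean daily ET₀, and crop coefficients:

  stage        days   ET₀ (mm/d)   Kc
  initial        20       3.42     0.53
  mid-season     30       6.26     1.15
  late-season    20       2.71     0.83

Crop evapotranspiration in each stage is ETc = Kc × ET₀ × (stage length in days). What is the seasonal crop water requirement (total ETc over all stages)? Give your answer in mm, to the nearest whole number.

297 mm

initial: 0.53 × 3.42 × 20 = 36.25 mm
mid-season: 1.15 × 6.26 × 30 = 215.97 mm
late-season: 0.83 × 2.71 × 20 = 44.99 mm
Seasonal total = 297.21 mm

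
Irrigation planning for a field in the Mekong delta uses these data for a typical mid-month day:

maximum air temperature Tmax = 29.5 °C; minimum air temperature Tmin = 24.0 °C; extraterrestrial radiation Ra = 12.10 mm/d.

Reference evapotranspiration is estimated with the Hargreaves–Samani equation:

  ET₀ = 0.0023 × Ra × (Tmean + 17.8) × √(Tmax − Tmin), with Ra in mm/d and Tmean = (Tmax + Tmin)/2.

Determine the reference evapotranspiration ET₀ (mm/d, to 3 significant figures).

2.91 mm/d

Tmean = (29.5 + 24.0)/2 = 26.75 °C
ET₀ = 0.0023 × 12.10 × (26.75 + 17.8) × √5.5 = 0.0023 × 12.10 × 44.55 × 2.3452 = 2.9076 mm/d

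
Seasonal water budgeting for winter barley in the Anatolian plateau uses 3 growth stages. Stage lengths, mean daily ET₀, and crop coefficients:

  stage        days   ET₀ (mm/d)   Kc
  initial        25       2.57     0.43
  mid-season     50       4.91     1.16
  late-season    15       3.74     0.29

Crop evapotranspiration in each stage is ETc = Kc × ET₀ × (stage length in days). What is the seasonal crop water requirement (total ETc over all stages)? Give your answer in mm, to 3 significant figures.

initial: 0.43 × 2.57 × 25 = 27.63 mm
mid-season: 1.16 × 4.91 × 50 = 284.78 mm
late-season: 0.29 × 3.74 × 15 = 16.27 mm
Seasonal total = 328.68 mm

329 mm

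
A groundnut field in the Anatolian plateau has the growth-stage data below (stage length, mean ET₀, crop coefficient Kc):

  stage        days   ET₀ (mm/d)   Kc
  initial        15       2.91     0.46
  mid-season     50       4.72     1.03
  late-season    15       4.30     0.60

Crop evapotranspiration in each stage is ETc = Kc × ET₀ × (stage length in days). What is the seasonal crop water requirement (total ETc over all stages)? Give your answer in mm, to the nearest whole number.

302 mm

initial: 0.46 × 2.91 × 15 = 20.08 mm
mid-season: 1.03 × 4.72 × 50 = 243.08 mm
late-season: 0.60 × 4.30 × 15 = 38.70 mm
Seasonal total = 301.86 mm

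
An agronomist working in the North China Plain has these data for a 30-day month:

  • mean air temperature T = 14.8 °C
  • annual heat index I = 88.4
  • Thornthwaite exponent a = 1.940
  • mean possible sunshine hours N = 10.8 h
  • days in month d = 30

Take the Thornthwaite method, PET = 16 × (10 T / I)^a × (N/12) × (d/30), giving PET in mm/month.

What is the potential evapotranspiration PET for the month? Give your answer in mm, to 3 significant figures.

39.1 mm

10T/I = 10 × 14.8 / 88.4 = 1.6742
(10T/I)^a = 1.6742^1.940 = 2.7176
Uncorrected PET = 16 × 2.7176 = 43.482 mm
Correction = (N/12)(d/30) = (10.8/12)(30/30) = 0.9000
PET = 43.482 × 0.9000 = 39.134 mm/month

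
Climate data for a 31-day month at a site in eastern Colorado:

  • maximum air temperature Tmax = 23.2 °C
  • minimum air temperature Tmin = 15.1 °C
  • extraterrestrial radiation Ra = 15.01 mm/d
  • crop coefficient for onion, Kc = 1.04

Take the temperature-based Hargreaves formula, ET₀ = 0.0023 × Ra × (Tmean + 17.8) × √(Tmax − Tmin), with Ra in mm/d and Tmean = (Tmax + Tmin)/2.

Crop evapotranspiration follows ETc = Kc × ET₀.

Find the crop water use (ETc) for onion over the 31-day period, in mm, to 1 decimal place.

117.0 mm

Tmean = (23.2 + 15.1)/2 = 19.15 °C
ET₀ = 0.0023 × 15.01 × (19.15 + 17.8) × √8.1 = 0.0023 × 15.01 × 36.95 × 2.8460 = 3.6304 mm/d
ETc = Kc × ET₀ = 1.04 × 3.6304 = 3.7756 mm/d
Over 31 days: 3.7756 × 31 = 117.044 mm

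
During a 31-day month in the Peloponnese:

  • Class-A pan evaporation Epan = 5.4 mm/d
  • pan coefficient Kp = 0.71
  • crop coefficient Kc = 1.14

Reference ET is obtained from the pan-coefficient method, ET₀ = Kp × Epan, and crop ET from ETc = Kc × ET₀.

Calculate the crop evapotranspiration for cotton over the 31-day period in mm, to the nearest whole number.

ET₀ = 0.71 × 5.4 = 3.8340 mm/d
ETc = Kc × ET₀ = 1.14 × 3.8340 = 4.3708 mm/d
Over 31 days: 4.3708 × 31 = 135.495 mm

135 mm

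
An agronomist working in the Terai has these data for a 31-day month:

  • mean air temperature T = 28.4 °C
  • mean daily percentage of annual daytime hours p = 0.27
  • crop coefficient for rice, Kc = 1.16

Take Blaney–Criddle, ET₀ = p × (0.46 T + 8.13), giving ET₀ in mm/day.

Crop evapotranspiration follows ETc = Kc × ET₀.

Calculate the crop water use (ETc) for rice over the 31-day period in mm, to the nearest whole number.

ET₀ = 0.27 × (0.46 × 28.4 + 8.13) = 0.27 × 21.194 = 5.7224 mm/d
ETc = Kc × ET₀ = 1.16 × 5.7224 = 6.6380 mm/d
Over 31 days: 6.6380 × 31 = 205.778 mm

206 mm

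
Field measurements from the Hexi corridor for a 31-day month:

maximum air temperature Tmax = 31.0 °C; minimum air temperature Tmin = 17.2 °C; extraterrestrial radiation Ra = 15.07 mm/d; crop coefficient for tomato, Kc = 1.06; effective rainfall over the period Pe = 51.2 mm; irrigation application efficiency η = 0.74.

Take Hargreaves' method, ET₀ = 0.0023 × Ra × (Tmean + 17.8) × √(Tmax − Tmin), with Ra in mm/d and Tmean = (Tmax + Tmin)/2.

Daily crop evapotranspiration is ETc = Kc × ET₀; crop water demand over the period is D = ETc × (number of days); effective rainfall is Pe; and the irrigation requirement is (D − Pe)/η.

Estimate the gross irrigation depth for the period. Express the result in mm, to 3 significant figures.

Tmean = (31.0 + 17.2)/2 = 24.10 °C
ET₀ = 0.0023 × 15.07 × (24.10 + 17.8) × √13.8 = 0.0023 × 15.07 × 41.90 × 3.7148 = 5.3950 mm/d
ETc = Kc × ET₀ = 1.06 × 5.3950 = 5.7187 mm/d
Crop demand D = ETc × 31 d = 5.7187 × 31 = 177.280 mm
D − Pe = 177.280 − 51.2 = 126.080 mm
Gross irrigation = 126.080 / 0.74 = 170.378 mm

170 mm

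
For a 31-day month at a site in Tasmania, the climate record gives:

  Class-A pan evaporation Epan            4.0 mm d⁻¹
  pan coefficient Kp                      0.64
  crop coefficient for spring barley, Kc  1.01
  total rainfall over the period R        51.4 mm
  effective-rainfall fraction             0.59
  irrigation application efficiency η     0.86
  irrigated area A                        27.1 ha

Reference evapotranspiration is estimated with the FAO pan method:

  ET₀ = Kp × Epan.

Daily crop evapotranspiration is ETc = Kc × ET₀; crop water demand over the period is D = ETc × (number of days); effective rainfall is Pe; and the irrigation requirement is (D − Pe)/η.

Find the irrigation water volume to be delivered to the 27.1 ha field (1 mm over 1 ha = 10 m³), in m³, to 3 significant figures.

ET₀ = 0.64 × 4.0 = 2.5600 mm/d
ETc = Kc × ET₀ = 1.01 × 2.5600 = 2.5856 mm/d
Crop demand D = ETc × 31 d = 2.5856 × 31 = 80.154 mm
Pe = 0.59 × 51.4 = 30.326 mm
D − Pe = 80.154 − 30.326 = 49.828 mm
Gross irrigation = 49.828 / 0.86 = 57.940 mm
Volume = 57.940 mm × 27.1 ha × 10 = 15701.7 m³

15700 m³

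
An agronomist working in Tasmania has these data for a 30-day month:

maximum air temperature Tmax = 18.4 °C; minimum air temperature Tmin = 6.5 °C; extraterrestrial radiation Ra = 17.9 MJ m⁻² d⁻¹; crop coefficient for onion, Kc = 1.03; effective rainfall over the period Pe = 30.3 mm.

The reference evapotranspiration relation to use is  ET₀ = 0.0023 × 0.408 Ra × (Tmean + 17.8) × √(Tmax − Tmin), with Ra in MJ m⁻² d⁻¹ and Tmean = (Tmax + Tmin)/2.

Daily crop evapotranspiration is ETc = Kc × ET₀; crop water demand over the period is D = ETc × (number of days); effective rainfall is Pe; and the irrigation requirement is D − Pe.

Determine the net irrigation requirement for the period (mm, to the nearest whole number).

24 mm

Tmean = (18.4 + 6.5)/2 = 12.45 °C
0.408 Ra = 0.408 × 17.9 = 7.3032 mm/d equivalent
ET₀ = 0.0023 × 7.3032 × (12.45 + 17.8) × √11.9 = 0.0023 × 7.3032 × 30.25 × 3.4496 = 1.7528 mm/d
ETc = Kc × ET₀ = 1.03 × 1.7528 = 1.8054 mm/d
Crop demand D = ETc × 30 d = 1.8054 × 30 = 54.162 mm
D − Pe = 54.162 − 30.3 = 23.862 mm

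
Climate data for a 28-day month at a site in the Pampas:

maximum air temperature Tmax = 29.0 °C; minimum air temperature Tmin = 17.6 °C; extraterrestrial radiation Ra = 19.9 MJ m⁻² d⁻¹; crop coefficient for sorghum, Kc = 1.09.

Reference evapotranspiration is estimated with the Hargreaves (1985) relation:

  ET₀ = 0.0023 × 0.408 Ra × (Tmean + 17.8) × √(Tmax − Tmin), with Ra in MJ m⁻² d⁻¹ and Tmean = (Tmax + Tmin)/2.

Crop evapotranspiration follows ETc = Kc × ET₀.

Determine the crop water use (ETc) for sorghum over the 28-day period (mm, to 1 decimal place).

79.1 mm

Tmean = (29.0 + 17.6)/2 = 23.30 °C
0.408 Ra = 0.408 × 19.9 = 8.1192 mm/d equivalent
ET₀ = 0.0023 × 8.1192 × (23.30 + 17.8) × √11.4 = 0.0023 × 8.1192 × 41.10 × 3.3764 = 2.5914 mm/d
ETc = Kc × ET₀ = 1.09 × 2.5914 = 2.8246 mm/d
Over 28 days: 2.8246 × 28 = 79.089 mm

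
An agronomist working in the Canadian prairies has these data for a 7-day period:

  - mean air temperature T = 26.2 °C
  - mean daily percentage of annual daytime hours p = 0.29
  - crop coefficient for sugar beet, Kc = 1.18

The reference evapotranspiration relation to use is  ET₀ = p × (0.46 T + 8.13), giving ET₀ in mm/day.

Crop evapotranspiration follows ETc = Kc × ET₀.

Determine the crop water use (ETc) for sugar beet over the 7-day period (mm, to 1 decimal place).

48.3 mm

ET₀ = 0.29 × (0.46 × 26.2 + 8.13) = 0.29 × 20.182 = 5.8528 mm/d
ETc = Kc × ET₀ = 1.18 × 5.8528 = 6.9063 mm/d
Over 7 days: 6.9063 × 7 = 48.344 mm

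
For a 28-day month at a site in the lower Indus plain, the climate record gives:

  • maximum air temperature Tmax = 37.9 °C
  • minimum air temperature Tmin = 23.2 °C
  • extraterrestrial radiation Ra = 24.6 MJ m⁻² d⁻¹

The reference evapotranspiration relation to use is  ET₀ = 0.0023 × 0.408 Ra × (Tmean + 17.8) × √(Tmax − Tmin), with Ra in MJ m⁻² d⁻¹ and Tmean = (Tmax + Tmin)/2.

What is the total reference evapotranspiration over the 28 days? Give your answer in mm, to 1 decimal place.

119.8 mm

Tmean = (37.9 + 23.2)/2 = 30.55 °C
0.408 Ra = 0.408 × 24.6 = 10.0368 mm/d equivalent
ET₀ = 0.0023 × 10.0368 × (30.55 + 17.8) × √14.7 = 0.0023 × 10.0368 × 48.35 × 3.8341 = 4.2794 mm/d
Over 28 days: 4.2794 × 28 = 119.823 mm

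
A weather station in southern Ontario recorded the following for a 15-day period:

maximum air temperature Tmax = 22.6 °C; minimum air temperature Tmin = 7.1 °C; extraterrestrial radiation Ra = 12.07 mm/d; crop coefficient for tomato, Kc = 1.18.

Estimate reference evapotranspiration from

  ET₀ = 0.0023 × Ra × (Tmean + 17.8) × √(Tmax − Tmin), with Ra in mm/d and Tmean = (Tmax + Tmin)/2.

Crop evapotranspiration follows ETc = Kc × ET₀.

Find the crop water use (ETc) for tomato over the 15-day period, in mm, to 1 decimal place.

63.2 mm

Tmean = (22.6 + 7.1)/2 = 14.85 °C
ET₀ = 0.0023 × 12.07 × (14.85 + 17.8) × √15.5 = 0.0023 × 12.07 × 32.65 × 3.9370 = 3.5685 mm/d
ETc = Kc × ET₀ = 1.18 × 3.5685 = 4.2108 mm/d
Over 15 days: 4.2108 × 15 = 63.162 mm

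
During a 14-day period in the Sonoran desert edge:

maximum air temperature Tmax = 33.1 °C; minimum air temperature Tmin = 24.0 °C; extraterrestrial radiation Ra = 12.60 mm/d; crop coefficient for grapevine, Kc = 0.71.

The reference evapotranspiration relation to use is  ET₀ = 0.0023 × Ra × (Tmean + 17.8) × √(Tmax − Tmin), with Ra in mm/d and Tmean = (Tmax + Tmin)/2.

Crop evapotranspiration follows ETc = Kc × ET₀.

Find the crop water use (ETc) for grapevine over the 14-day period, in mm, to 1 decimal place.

Tmean = (33.1 + 24.0)/2 = 28.55 °C
ET₀ = 0.0023 × 12.60 × (28.55 + 17.8) × √9.1 = 0.0023 × 12.60 × 46.35 × 3.0166 = 4.0520 mm/d
ETc = Kc × ET₀ = 0.71 × 4.0520 = 2.8769 mm/d
Over 14 days: 2.8769 × 14 = 40.277 mm

40.3 mm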